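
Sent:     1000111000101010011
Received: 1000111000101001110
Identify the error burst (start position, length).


XOR: 0000000000000011101

Burst at position 14, length 5


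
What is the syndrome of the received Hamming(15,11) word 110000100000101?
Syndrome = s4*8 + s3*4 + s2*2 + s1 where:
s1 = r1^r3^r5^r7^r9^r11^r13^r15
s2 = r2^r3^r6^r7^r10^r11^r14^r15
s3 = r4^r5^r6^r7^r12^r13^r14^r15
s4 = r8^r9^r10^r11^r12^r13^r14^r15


s1=0, s2=1, s3=1, s4=0

Syndrome = 6 (error at position 6)


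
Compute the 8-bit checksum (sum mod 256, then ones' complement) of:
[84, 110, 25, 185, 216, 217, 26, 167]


Sum = 1030 mod 256 = 6
Complement = 249

249


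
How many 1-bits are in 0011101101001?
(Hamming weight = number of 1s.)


Counting 1s in 0011101101001

7


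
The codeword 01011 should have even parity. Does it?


Number of 1s: 3

No, parity error (3 ones)


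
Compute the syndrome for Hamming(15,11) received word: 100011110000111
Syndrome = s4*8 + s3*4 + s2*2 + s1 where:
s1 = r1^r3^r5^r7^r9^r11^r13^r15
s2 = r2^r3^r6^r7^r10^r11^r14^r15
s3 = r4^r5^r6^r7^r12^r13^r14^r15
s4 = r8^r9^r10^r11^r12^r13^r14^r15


s1=1, s2=0, s3=0, s4=0

Syndrome = 1 (error at position 1)


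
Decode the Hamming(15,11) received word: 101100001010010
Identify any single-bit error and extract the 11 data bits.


Syndrome = 10: error at position 10

Data: 10001110010 (corrected bit 10)


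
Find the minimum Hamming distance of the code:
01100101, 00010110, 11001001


Comparing all pairs, minimum distance: 4
Can detect 3 errors, correct 1 errors

4


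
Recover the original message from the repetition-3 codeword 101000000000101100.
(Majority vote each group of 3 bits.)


Groups: 101, 000, 000, 000, 101, 100
Majority votes: 100010

100010


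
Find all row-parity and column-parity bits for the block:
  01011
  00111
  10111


Row parities: 110
Column parities: 11011

Row P: 110, Col P: 11011, Corner: 0


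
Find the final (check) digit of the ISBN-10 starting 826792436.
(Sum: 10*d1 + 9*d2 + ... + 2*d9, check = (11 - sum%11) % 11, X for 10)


Weighted sum: 296
296 mod 11 = 10

Check digit: 1


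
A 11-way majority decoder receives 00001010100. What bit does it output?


Ones: 3 out of 11
Threshold: 6

0 (3/11 voted 1)


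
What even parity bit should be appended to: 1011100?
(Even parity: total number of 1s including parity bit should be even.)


Number of 1s in data: 4
Parity bit: 0

0


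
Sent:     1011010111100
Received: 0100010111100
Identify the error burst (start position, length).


XOR: 1111000000000

Burst at position 0, length 4


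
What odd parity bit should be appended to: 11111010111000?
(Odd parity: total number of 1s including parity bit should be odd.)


Number of 1s in data: 9
Parity bit: 0

0


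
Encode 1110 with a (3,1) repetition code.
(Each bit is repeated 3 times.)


Each bit -> 3 copies

111111111000


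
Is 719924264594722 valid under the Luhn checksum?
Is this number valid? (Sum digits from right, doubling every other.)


Luhn sum = 77
77 mod 10 = 7

Invalid (Luhn sum mod 10 = 7)


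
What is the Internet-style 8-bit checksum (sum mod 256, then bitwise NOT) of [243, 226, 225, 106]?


Sum = 800 mod 256 = 32
Complement = 223

223


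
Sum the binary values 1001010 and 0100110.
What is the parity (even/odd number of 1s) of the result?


1001010 = 74
0100110 = 38
Sum = 112 = 1110000
1s count = 3

odd parity (3 ones in 1110000)


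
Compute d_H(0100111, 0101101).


XOR: 0001010
Count of 1s: 2

2


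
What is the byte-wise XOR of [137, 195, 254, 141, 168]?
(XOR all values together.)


XOR chain: 137 ^ 195 ^ 254 ^ 141 ^ 168 = 145

145


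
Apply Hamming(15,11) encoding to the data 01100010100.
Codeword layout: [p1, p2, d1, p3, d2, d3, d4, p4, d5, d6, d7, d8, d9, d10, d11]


Parity bits: p1=1, p2=0, p3=1, p4=0

100111000010100


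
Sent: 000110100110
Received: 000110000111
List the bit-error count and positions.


XOR: 000000100001

2 error(s) at position(s): 6, 11


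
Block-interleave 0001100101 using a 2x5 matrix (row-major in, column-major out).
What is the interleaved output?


Matrix:
  00011
  00101
Read columns: 0000011011

0000011011


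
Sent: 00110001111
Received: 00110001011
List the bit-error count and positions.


XOR: 00000000100

1 error(s) at position(s): 8


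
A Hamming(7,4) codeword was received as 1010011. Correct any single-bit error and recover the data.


Syndrome = 3: error at position 3

Data: 0011 (corrected bit 3)


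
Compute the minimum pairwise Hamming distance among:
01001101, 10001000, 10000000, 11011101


Comparing all pairs, minimum distance: 1
Can detect 0 errors, correct 0 errors

1


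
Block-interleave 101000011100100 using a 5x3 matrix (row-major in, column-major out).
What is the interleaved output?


Matrix:
  101
  000
  011
  100
  100
Read columns: 100110010010100

100110010010100


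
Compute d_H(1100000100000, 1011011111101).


XOR: 0111011011101
Count of 1s: 9

9


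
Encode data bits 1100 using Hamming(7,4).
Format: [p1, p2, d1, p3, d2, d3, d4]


Parity bits: p1=0, p2=1, p3=1

0111100


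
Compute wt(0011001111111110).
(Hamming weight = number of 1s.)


Counting 1s in 0011001111111110

11


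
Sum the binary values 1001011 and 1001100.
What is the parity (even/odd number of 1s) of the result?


1001011 = 75
1001100 = 76
Sum = 151 = 10010111
1s count = 5

odd parity (5 ones in 10010111)


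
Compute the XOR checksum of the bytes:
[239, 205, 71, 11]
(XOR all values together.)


XOR chain: 239 ^ 205 ^ 71 ^ 11 = 110

110


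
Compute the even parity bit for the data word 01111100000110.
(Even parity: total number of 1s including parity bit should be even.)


Number of 1s in data: 7
Parity bit: 1

1


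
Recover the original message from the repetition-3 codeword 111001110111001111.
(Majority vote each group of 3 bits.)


Groups: 111, 001, 110, 111, 001, 111
Majority votes: 101101

101101


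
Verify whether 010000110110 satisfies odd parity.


Number of 1s: 5

Yes, parity is correct (5 ones)


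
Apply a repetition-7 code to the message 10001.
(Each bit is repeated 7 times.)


Each bit -> 7 copies

11111110000000000000000000001111111


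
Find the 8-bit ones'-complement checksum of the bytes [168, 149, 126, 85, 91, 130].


Sum = 749 mod 256 = 237
Complement = 18

18


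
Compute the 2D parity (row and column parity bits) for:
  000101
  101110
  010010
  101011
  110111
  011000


Row parities: 000010
Column parities: 111101

Row P: 000010, Col P: 111101, Corner: 1


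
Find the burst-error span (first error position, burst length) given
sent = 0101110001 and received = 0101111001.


XOR: 0000001000

Burst at position 6, length 1


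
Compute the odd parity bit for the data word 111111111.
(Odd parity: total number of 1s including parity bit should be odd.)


Number of 1s in data: 9
Parity bit: 0

0


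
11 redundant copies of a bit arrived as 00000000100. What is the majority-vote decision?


Ones: 1 out of 11
Threshold: 6

0 (1/11 voted 1)


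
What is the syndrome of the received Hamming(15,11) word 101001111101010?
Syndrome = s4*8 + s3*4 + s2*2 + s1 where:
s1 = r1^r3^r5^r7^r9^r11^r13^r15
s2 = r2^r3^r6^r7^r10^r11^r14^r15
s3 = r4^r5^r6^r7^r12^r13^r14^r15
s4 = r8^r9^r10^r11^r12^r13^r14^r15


s1=0, s2=1, s3=0, s4=1

Syndrome = 10 (error at position 10)


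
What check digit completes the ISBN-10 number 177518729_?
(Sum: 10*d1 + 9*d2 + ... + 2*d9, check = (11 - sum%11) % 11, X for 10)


Weighted sum: 262
262 mod 11 = 9

Check digit: 2


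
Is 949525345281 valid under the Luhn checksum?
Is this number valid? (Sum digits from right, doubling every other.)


Luhn sum = 57
57 mod 10 = 7

Invalid (Luhn sum mod 10 = 7)


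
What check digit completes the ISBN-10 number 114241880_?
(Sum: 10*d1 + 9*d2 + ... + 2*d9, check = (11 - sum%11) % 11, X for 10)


Weighted sum: 150
150 mod 11 = 7

Check digit: 4


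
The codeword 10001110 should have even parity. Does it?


Number of 1s: 4

Yes, parity is correct (4 ones)


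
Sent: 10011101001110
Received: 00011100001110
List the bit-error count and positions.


XOR: 10000001000000

2 error(s) at position(s): 0, 7


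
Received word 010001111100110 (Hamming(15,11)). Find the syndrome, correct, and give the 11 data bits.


Syndrome = 11: error at position 11

Data: 00111110110 (corrected bit 11)


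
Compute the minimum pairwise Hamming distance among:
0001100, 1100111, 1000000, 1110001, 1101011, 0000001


Comparing all pairs, minimum distance: 2
Can detect 1 errors, correct 0 errors

2


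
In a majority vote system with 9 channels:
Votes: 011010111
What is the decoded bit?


Ones: 6 out of 9
Threshold: 5

1 (6/9 voted 1)


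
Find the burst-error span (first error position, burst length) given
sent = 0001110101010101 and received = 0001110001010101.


XOR: 0000000100000000

Burst at position 7, length 1


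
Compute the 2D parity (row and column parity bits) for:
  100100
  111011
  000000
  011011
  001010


Row parities: 01000
Column parities: 001110

Row P: 01000, Col P: 001110, Corner: 1


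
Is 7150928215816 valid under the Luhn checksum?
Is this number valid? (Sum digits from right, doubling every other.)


Luhn sum = 57
57 mod 10 = 7

Invalid (Luhn sum mod 10 = 7)


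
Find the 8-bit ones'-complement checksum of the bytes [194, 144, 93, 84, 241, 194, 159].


Sum = 1109 mod 256 = 85
Complement = 170

170


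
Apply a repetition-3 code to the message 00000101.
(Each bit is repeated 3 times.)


Each bit -> 3 copies

000000000000000111000111


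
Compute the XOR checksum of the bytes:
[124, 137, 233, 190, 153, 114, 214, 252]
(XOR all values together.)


XOR chain: 124 ^ 137 ^ 233 ^ 190 ^ 153 ^ 114 ^ 214 ^ 252 = 99

99


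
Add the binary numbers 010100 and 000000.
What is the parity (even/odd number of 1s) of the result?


010100 = 20
000000 = 0
Sum = 20 = 10100
1s count = 2

even parity (2 ones in 10100)


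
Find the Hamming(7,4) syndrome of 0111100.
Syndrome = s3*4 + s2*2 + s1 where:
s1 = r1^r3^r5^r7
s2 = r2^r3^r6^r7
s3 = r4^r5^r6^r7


s1=0, s2=0, s3=0

Syndrome = 0 (no error)


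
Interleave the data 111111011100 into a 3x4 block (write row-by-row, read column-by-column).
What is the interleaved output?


Matrix:
  1111
  1101
  1100
Read columns: 111111100110

111111100110


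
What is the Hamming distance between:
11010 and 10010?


XOR: 01000
Count of 1s: 1

1


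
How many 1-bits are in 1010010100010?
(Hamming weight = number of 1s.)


Counting 1s in 1010010100010

5


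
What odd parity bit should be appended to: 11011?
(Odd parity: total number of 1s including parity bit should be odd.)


Number of 1s in data: 4
Parity bit: 1

1


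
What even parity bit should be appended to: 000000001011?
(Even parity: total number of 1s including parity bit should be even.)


Number of 1s in data: 3
Parity bit: 1

1


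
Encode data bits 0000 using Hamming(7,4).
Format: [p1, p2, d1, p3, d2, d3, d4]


Parity bits: p1=0, p2=0, p3=0

0000000


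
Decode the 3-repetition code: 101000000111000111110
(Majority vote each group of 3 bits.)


Groups: 101, 000, 000, 111, 000, 111, 110
Majority votes: 1001011

1001011


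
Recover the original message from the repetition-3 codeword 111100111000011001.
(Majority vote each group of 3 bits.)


Groups: 111, 100, 111, 000, 011, 001
Majority votes: 101010

101010


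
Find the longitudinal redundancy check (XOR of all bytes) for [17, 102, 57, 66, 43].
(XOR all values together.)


XOR chain: 17 ^ 102 ^ 57 ^ 66 ^ 43 = 39

39


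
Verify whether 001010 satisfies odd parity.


Number of 1s: 2

No, parity error (2 ones)


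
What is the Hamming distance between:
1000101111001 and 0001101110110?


XOR: 1001000001111
Count of 1s: 6

6


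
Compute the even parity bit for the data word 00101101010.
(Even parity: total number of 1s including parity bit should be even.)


Number of 1s in data: 5
Parity bit: 1

1


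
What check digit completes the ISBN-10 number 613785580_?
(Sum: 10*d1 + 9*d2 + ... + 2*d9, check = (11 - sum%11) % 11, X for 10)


Weighted sum: 259
259 mod 11 = 6

Check digit: 5


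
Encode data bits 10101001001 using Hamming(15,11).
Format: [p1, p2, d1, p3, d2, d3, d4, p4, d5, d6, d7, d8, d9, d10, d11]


Parity bits: p1=1, p2=1, p3=1, p4=1

111101011001001


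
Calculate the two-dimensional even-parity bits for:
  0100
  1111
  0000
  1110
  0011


Row parities: 10010
Column parities: 0110

Row P: 10010, Col P: 0110, Corner: 0


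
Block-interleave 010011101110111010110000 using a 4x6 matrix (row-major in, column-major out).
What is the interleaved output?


Matrix:
  010011
  101110
  111010
  110000
Read columns: 011110110110010011101000

011110110110010011101000


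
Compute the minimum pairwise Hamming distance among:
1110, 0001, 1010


Comparing all pairs, minimum distance: 1
Can detect 0 errors, correct 0 errors

1


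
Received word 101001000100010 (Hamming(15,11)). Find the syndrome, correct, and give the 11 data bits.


Syndrome = 0: no error detected

Data: 10100100010 (no errors)


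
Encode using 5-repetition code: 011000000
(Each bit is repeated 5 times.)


Each bit -> 5 copies

000001111111111000000000000000000000000000000


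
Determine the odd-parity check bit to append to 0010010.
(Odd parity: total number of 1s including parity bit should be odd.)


Number of 1s in data: 2
Parity bit: 1

1


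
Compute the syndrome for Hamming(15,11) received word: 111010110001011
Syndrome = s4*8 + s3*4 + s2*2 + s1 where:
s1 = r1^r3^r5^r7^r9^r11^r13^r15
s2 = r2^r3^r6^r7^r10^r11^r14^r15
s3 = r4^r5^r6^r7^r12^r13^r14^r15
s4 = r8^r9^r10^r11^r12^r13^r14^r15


s1=1, s2=1, s3=1, s4=0

Syndrome = 7 (error at position 7)


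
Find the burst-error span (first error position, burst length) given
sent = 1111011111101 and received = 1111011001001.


XOR: 0000000110100

Burst at position 7, length 4


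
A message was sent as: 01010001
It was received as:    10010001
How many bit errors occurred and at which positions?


XOR: 11000000

2 error(s) at position(s): 0, 1


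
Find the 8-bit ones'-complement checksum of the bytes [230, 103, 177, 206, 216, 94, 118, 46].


Sum = 1190 mod 256 = 166
Complement = 89

89


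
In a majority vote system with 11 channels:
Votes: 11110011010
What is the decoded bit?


Ones: 7 out of 11
Threshold: 6

1 (7/11 voted 1)


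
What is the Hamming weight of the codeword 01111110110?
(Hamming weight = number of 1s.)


Counting 1s in 01111110110

8


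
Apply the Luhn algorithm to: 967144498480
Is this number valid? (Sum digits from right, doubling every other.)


Luhn sum = 68
68 mod 10 = 8

Invalid (Luhn sum mod 10 = 8)


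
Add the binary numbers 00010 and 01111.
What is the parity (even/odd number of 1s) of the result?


00010 = 2
01111 = 15
Sum = 17 = 10001
1s count = 2

even parity (2 ones in 10001)


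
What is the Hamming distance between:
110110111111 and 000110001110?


XOR: 110000110001
Count of 1s: 5

5


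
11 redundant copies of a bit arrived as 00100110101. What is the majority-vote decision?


Ones: 5 out of 11
Threshold: 6

0 (5/11 voted 1)


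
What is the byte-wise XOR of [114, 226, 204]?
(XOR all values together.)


XOR chain: 114 ^ 226 ^ 204 = 92

92


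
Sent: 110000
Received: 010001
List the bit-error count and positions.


XOR: 100001

2 error(s) at position(s): 0, 5


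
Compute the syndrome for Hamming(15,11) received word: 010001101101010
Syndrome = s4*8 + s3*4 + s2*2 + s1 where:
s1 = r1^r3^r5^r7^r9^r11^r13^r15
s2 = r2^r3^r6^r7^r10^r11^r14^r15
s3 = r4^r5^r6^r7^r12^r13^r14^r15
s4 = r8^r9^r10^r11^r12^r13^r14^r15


s1=0, s2=1, s3=0, s4=0

Syndrome = 2 (error at position 2)


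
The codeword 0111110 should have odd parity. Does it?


Number of 1s: 5

Yes, parity is correct (5 ones)


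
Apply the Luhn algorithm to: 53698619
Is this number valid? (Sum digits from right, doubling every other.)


Luhn sum = 40
40 mod 10 = 0

Valid (Luhn sum mod 10 = 0)


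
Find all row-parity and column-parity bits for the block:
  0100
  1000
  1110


Row parities: 111
Column parities: 0010

Row P: 111, Col P: 0010, Corner: 1


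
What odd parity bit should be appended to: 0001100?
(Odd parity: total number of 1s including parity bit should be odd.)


Number of 1s in data: 2
Parity bit: 1

1


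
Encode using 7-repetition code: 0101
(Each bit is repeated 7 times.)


Each bit -> 7 copies

0000000111111100000001111111


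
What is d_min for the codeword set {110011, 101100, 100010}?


Comparing all pairs, minimum distance: 2
Can detect 1 errors, correct 0 errors

2


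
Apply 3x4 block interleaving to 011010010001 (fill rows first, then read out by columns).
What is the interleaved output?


Matrix:
  0110
  1001
  0001
Read columns: 010100100011

010100100011


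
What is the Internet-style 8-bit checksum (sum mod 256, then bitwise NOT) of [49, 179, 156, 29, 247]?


Sum = 660 mod 256 = 148
Complement = 107

107


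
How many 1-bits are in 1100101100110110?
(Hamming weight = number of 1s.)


Counting 1s in 1100101100110110

9


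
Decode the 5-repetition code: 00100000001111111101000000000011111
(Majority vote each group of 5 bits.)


Groups: 00100, 00000, 11111, 11101, 00000, 00000, 11111
Majority votes: 0011001

0011001


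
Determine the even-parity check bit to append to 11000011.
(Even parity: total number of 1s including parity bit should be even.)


Number of 1s in data: 4
Parity bit: 0

0


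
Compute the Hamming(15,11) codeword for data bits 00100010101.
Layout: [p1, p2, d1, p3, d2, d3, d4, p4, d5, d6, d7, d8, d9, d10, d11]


Parity bits: p1=1, p2=1, p3=1, p4=1

110101010010101


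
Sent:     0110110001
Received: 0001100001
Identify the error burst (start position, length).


XOR: 0111010000

Burst at position 1, length 5


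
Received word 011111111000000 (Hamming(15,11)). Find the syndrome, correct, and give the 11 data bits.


Syndrome = 0: no error detected

Data: 11111000000 (no errors)


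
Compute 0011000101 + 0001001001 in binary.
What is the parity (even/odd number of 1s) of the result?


0011000101 = 197
0001001001 = 73
Sum = 270 = 100001110
1s count = 4

even parity (4 ones in 100001110)


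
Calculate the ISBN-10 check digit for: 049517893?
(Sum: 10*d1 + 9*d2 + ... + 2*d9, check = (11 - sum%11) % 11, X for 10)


Weighted sum: 249
249 mod 11 = 7

Check digit: 4


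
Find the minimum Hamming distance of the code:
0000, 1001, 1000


Comparing all pairs, minimum distance: 1
Can detect 0 errors, correct 0 errors

1


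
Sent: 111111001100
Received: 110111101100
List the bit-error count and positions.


XOR: 001000100000

2 error(s) at position(s): 2, 6


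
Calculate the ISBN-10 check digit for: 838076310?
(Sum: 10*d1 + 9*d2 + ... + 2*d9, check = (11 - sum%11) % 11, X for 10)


Weighted sum: 258
258 mod 11 = 5

Check digit: 6


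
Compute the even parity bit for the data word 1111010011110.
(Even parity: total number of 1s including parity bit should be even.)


Number of 1s in data: 9
Parity bit: 1

1


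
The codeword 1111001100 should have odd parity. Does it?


Number of 1s: 6

No, parity error (6 ones)


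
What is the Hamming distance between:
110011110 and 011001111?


XOR: 101010001
Count of 1s: 4

4


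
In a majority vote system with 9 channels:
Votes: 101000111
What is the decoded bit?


Ones: 5 out of 9
Threshold: 5

1 (5/9 voted 1)


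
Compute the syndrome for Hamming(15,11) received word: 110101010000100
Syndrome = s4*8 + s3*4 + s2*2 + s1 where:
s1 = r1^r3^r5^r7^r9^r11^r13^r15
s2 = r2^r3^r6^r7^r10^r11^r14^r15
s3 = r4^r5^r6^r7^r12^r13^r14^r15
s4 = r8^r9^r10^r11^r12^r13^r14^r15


s1=0, s2=0, s3=1, s4=0

Syndrome = 4 (error at position 4)


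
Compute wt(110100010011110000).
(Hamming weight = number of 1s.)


Counting 1s in 110100010011110000

8


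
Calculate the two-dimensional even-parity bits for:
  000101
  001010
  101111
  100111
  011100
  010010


Row parities: 001010
Column parities: 001001

Row P: 001010, Col P: 001001, Corner: 0


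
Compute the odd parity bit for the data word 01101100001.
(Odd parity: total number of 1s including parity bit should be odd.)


Number of 1s in data: 5
Parity bit: 0

0


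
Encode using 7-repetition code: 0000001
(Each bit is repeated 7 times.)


Each bit -> 7 copies

0000000000000000000000000000000000000000001111111


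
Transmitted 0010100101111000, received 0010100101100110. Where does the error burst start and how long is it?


XOR: 0000000000011110

Burst at position 11, length 4


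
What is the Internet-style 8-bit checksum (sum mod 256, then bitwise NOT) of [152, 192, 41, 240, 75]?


Sum = 700 mod 256 = 188
Complement = 67

67


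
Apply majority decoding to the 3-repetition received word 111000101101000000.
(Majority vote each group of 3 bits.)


Groups: 111, 000, 101, 101, 000, 000
Majority votes: 101100

101100


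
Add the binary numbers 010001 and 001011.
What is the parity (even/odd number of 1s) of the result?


010001 = 17
001011 = 11
Sum = 28 = 11100
1s count = 3

odd parity (3 ones in 11100)


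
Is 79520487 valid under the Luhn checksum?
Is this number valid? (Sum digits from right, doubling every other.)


Luhn sum = 35
35 mod 10 = 5

Invalid (Luhn sum mod 10 = 5)


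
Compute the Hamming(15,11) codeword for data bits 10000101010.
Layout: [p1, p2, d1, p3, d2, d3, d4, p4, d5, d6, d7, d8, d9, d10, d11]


Parity bits: p1=1, p2=1, p3=0, p4=1

111000010101010


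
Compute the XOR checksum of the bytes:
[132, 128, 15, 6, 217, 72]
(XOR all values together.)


XOR chain: 132 ^ 128 ^ 15 ^ 6 ^ 217 ^ 72 = 156

156


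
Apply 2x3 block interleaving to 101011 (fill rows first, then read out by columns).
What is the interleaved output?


Matrix:
  101
  011
Read columns: 100111

100111


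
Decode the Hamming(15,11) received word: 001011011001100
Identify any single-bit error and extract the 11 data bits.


Syndrome = 0: no error detected

Data: 11101001100 (no errors)


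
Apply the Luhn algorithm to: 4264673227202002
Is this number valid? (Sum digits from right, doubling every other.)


Luhn sum = 56
56 mod 10 = 6

Invalid (Luhn sum mod 10 = 6)


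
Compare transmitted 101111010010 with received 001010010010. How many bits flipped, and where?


XOR: 100101000000

3 error(s) at position(s): 0, 3, 5


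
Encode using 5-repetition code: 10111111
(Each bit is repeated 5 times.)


Each bit -> 5 copies

1111100000111111111111111111111111111111


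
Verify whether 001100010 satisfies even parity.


Number of 1s: 3

No, parity error (3 ones)


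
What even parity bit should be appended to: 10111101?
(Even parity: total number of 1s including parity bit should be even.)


Number of 1s in data: 6
Parity bit: 0

0


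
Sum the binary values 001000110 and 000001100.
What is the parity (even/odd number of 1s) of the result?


001000110 = 70
000001100 = 12
Sum = 82 = 1010010
1s count = 3

odd parity (3 ones in 1010010)


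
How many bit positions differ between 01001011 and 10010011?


XOR: 11011000
Count of 1s: 4

4


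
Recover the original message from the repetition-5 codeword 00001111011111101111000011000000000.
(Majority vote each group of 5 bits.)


Groups: 00001, 11101, 11111, 01111, 00001, 10000, 00000
Majority votes: 0111000

0111000


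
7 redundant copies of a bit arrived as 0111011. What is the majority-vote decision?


Ones: 5 out of 7
Threshold: 4

1 (5/7 voted 1)


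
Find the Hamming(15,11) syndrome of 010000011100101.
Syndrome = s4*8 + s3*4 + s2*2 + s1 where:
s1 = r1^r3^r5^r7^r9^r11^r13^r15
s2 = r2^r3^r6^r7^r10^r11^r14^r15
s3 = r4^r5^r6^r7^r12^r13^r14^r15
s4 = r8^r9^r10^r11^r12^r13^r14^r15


s1=1, s2=1, s3=0, s4=1

Syndrome = 11 (error at position 11)


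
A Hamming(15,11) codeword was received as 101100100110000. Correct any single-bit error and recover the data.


Syndrome = 0: no error detected

Data: 10010110000 (no errors)


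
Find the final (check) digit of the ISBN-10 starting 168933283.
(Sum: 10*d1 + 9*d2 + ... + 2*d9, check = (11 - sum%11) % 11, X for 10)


Weighted sum: 262
262 mod 11 = 9

Check digit: 2


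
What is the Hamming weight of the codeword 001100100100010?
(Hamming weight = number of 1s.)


Counting 1s in 001100100100010

5


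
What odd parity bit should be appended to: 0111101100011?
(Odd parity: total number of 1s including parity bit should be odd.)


Number of 1s in data: 8
Parity bit: 1

1


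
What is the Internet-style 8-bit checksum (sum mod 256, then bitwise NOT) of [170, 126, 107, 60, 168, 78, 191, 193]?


Sum = 1093 mod 256 = 69
Complement = 186

186


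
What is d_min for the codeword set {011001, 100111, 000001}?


Comparing all pairs, minimum distance: 2
Can detect 1 errors, correct 0 errors

2


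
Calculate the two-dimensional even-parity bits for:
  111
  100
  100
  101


Row parities: 1110
Column parities: 010

Row P: 1110, Col P: 010, Corner: 1


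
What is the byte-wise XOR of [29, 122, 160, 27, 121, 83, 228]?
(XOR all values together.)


XOR chain: 29 ^ 122 ^ 160 ^ 27 ^ 121 ^ 83 ^ 228 = 18

18


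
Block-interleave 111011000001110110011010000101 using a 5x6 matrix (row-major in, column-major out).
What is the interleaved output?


Matrix:
  111011
  000001
  110110
  011010
  000101
Read columns: 101001011010010001011011011001

101001011010010001011011011001


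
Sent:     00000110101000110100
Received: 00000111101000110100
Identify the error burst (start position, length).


XOR: 00000001000000000000

Burst at position 7, length 1


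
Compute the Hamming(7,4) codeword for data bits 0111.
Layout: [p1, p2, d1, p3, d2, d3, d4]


Parity bits: p1=0, p2=0, p3=1

0001111


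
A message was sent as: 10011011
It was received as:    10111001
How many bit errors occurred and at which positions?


XOR: 00100010

2 error(s) at position(s): 2, 6


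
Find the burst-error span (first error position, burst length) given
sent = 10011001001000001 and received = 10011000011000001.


XOR: 00000001010000000

Burst at position 7, length 3


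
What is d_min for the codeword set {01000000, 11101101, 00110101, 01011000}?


Comparing all pairs, minimum distance: 2
Can detect 1 errors, correct 0 errors

2


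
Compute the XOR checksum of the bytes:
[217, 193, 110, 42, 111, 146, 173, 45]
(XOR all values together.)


XOR chain: 217 ^ 193 ^ 110 ^ 42 ^ 111 ^ 146 ^ 173 ^ 45 = 33

33


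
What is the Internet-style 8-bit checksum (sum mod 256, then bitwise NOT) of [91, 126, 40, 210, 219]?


Sum = 686 mod 256 = 174
Complement = 81

81


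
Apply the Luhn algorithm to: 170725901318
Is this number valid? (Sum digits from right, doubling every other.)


Luhn sum = 49
49 mod 10 = 9

Invalid (Luhn sum mod 10 = 9)


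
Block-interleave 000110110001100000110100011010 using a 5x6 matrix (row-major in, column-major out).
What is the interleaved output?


Matrix:
  000110
  110001
  100000
  110100
  011010
Read columns: 011100101100001100101000101000

011100101100001100101000101000


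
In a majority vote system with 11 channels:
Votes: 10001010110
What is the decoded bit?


Ones: 5 out of 11
Threshold: 6

0 (5/11 voted 1)


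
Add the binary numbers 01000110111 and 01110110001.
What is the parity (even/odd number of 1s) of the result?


01000110111 = 567
01110110001 = 945
Sum = 1512 = 10111101000
1s count = 6

even parity (6 ones in 10111101000)


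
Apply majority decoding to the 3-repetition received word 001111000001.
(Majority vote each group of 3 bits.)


Groups: 001, 111, 000, 001
Majority votes: 0100

0100


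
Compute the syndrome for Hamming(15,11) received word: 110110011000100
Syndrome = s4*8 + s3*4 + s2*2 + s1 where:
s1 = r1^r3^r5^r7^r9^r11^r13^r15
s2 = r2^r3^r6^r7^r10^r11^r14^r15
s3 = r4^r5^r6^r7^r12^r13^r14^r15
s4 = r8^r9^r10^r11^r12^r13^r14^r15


s1=0, s2=1, s3=1, s4=1

Syndrome = 14 (error at position 14)


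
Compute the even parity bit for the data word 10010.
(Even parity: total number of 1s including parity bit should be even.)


Number of 1s in data: 2
Parity bit: 0

0


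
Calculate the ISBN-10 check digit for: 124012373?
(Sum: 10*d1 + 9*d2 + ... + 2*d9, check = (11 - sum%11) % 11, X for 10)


Weighted sum: 115
115 mod 11 = 5

Check digit: 6


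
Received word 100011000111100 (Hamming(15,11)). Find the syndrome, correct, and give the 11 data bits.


Syndrome = 2: error at position 2

Data: 01100111100 (corrected bit 2)


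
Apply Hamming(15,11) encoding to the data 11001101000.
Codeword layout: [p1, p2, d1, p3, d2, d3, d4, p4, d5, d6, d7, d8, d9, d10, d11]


Parity bits: p1=1, p2=0, p3=0, p4=1

101010011101000


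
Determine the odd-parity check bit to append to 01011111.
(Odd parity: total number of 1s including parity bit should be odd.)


Number of 1s in data: 6
Parity bit: 1

1


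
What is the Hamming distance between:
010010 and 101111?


XOR: 111101
Count of 1s: 5

5


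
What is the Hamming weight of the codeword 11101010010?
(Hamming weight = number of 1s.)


Counting 1s in 11101010010

6


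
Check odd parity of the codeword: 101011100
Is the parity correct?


Number of 1s: 5

Yes, parity is correct (5 ones)


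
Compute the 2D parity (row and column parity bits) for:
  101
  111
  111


Row parities: 011
Column parities: 101

Row P: 011, Col P: 101, Corner: 0


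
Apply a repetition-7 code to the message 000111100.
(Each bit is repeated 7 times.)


Each bit -> 7 copies

000000000000000000000111111111111111111111111111100000000000000


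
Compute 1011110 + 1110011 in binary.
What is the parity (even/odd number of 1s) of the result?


1011110 = 94
1110011 = 115
Sum = 209 = 11010001
1s count = 4

even parity (4 ones in 11010001)


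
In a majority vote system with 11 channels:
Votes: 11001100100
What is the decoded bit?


Ones: 5 out of 11
Threshold: 6

0 (5/11 voted 1)


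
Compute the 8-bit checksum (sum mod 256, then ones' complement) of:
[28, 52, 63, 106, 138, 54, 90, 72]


Sum = 603 mod 256 = 91
Complement = 164

164


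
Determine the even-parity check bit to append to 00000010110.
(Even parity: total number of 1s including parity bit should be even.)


Number of 1s in data: 3
Parity bit: 1

1


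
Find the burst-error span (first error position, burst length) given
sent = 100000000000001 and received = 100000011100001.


XOR: 000000011100000

Burst at position 7, length 3


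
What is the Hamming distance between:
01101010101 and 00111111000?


XOR: 01010101101
Count of 1s: 6

6


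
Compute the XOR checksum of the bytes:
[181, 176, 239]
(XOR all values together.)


XOR chain: 181 ^ 176 ^ 239 = 234

234


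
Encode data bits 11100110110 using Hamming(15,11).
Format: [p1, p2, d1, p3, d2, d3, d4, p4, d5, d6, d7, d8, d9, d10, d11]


Parity bits: p1=0, p2=1, p3=0, p4=0

011011000110110


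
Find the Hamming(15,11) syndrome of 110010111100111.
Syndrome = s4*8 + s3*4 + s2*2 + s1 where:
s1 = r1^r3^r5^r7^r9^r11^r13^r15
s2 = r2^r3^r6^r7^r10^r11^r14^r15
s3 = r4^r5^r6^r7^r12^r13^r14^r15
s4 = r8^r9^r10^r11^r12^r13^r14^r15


s1=0, s2=1, s3=1, s4=0

Syndrome = 6 (error at position 6)


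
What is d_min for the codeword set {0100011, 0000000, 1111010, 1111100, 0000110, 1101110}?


Comparing all pairs, minimum distance: 2
Can detect 1 errors, correct 0 errors

2


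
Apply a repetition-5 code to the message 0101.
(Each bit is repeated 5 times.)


Each bit -> 5 copies

00000111110000011111


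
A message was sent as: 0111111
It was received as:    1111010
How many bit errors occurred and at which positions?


XOR: 1000101

3 error(s) at position(s): 0, 4, 6


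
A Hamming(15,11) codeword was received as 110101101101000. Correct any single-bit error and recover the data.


Syndrome = 9: error at position 9

Data: 00110101000 (corrected bit 9)


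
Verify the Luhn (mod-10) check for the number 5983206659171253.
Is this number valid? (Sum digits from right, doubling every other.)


Luhn sum = 60
60 mod 10 = 0

Valid (Luhn sum mod 10 = 0)


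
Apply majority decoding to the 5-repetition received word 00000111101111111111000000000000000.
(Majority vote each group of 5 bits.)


Groups: 00000, 11110, 11111, 11111, 00000, 00000, 00000
Majority votes: 0111000

0111000


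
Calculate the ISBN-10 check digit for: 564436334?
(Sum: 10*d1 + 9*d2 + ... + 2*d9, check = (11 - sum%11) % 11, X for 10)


Weighted sum: 241
241 mod 11 = 10

Check digit: 1


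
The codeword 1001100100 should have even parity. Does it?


Number of 1s: 4

Yes, parity is correct (4 ones)


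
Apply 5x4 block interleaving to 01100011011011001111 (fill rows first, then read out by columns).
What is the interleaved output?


Matrix:
  0110
  0011
  0110
  1100
  1111
Read columns: 00011101111110101001

00011101111110101001


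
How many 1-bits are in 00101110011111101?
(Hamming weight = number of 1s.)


Counting 1s in 00101110011111101

11


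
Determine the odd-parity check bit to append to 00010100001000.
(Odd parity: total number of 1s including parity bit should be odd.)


Number of 1s in data: 3
Parity bit: 0

0


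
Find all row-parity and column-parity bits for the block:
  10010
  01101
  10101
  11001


Row parities: 0111
Column parities: 10011

Row P: 0111, Col P: 10011, Corner: 1


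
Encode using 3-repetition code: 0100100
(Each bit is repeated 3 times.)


Each bit -> 3 copies

000111000000111000000


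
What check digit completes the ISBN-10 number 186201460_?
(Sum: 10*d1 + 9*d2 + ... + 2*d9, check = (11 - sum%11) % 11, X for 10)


Weighted sum: 183
183 mod 11 = 7

Check digit: 4


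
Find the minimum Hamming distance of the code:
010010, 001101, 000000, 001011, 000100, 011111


Comparing all pairs, minimum distance: 1
Can detect 0 errors, correct 0 errors

1


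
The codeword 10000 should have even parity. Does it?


Number of 1s: 1

No, parity error (1 ones)


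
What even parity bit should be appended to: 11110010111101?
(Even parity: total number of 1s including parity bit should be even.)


Number of 1s in data: 10
Parity bit: 0

0


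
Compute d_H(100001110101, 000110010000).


XOR: 100111100101
Count of 1s: 7

7


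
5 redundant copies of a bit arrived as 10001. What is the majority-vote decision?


Ones: 2 out of 5
Threshold: 3

0 (2/5 voted 1)


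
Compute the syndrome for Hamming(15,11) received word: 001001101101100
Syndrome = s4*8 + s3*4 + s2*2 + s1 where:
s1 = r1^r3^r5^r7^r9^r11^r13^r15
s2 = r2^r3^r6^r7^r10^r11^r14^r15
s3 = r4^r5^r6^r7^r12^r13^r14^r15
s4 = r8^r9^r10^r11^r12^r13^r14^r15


s1=0, s2=0, s3=0, s4=0

Syndrome = 0 (no error)


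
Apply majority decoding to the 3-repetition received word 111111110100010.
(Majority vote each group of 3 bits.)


Groups: 111, 111, 110, 100, 010
Majority votes: 11100

11100


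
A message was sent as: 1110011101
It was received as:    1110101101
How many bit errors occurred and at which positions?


XOR: 0000110000

2 error(s) at position(s): 4, 5


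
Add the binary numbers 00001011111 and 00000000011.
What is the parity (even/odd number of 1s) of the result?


00001011111 = 95
00000000011 = 3
Sum = 98 = 1100010
1s count = 3

odd parity (3 ones in 1100010)


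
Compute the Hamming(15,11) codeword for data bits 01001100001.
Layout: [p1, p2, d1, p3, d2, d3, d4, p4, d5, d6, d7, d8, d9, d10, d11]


Parity bits: p1=1, p2=0, p3=0, p4=1

100010011100001


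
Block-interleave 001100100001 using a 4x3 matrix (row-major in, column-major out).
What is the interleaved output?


Matrix:
  001
  100
  100
  001
Read columns: 011000001001

011000001001


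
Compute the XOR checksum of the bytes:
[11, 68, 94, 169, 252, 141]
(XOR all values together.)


XOR chain: 11 ^ 68 ^ 94 ^ 169 ^ 252 ^ 141 = 201

201


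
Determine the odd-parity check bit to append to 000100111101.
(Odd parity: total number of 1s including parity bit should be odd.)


Number of 1s in data: 6
Parity bit: 1

1


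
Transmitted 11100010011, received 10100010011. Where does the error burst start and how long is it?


XOR: 01000000000

Burst at position 1, length 1


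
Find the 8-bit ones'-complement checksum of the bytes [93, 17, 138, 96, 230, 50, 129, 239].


Sum = 992 mod 256 = 224
Complement = 31

31


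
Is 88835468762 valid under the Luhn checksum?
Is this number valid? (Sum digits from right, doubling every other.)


Luhn sum = 67
67 mod 10 = 7

Invalid (Luhn sum mod 10 = 7)


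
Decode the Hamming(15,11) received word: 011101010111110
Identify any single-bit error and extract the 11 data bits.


Syndrome = 5: error at position 5

Data: 11100111110 (corrected bit 5)


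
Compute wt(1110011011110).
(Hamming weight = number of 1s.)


Counting 1s in 1110011011110

9


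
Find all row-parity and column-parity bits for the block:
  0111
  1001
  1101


Row parities: 101
Column parities: 0011

Row P: 101, Col P: 0011, Corner: 0


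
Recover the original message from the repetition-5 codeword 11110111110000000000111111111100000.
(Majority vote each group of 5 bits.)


Groups: 11110, 11111, 00000, 00000, 11111, 11111, 00000
Majority votes: 1100110

1100110


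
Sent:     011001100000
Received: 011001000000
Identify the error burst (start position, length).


XOR: 000000100000

Burst at position 6, length 1


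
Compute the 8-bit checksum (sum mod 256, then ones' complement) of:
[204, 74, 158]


Sum = 436 mod 256 = 180
Complement = 75

75


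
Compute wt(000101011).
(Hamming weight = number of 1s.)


Counting 1s in 000101011

4


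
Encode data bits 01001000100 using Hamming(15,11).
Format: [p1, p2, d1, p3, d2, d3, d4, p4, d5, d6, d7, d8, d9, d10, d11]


Parity bits: p1=1, p2=0, p3=0, p4=0

100010001000100


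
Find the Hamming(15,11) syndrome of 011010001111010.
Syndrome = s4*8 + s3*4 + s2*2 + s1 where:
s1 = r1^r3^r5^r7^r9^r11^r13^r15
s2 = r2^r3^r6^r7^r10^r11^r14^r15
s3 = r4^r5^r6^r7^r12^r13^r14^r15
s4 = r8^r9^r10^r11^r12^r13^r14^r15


s1=0, s2=1, s3=1, s4=1

Syndrome = 14 (error at position 14)


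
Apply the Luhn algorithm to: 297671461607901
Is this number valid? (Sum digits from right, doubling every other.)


Luhn sum = 56
56 mod 10 = 6

Invalid (Luhn sum mod 10 = 6)


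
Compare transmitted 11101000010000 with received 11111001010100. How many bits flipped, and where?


XOR: 00010001000100

3 error(s) at position(s): 3, 7, 11


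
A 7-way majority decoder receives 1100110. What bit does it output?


Ones: 4 out of 7
Threshold: 4

1 (4/7 voted 1)


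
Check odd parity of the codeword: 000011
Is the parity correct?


Number of 1s: 2

No, parity error (2 ones)


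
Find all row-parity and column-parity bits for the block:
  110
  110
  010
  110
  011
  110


Row parities: 001000
Column parities: 001

Row P: 001000, Col P: 001, Corner: 1


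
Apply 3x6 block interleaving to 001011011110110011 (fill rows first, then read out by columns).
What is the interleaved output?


Matrix:
  001011
  011110
  110011
Read columns: 001011110010111101

001011110010111101
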